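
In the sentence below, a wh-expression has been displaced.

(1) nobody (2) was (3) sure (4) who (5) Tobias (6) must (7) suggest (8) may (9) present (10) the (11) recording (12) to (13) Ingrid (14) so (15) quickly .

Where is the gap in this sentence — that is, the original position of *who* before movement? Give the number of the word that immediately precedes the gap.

7

Pre-movement form: Tobias must suggest who may present the recording to Ingrid so quickly.
'who' is the subject of the clause embedded under 'suggest'. Wh-movement fronts it, leaving a gap right after 'suggest':
Nobody was sure who Tobias must suggest ___ may present the recording to Ingrid so quickly.
'suggest' is word 7.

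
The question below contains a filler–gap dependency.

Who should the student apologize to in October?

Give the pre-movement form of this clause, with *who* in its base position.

'who' functions as the object of the preposition 'to'. It moves to the left edge, and the trace sits right after 'to':
Who should the student apologize to ___ in October?

The student should apologize to who in October.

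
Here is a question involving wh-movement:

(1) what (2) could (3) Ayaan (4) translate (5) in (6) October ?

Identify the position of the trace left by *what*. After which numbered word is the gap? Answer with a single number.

Pre-movement form: Ayaan could translate what in October.
'what' is the direct object of 'translate'. It moves to the left edge, and the trace sits right after 'translate':
What could Ayaan translate ___ in October?
'translate' is word 4.

4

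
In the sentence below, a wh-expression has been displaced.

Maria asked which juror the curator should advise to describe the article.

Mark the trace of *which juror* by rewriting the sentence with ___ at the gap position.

Maria asked which juror the curator should advise ___ to describe the article.

In situ: The curator should advise which juror to describe the article.
'which juror' is the direct object of 'advise'. The gap is right after 'advise'.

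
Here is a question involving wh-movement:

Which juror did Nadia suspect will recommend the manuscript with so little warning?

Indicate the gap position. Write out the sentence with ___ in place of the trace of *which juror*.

Which juror did Nadia suspect ___ will recommend the manuscript with so little warning?

Before movement: Nadia did suspect which juror will recommend the manuscript with so little warning.
'which juror' is the subject of the clause embedded under 'suspect'. The gap is right after 'suspect'.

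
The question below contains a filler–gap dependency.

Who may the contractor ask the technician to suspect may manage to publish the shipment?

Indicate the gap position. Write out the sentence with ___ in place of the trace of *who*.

In situ: The contractor may ask the technician to suspect who may manage to publish the shipment.
The filler 'who' is interpreted as the subject of the clause embedded under 'suspect'. The gap is right after 'suspect'.

Who may the contractor ask the technician to suspect ___ may manage to publish the shipment?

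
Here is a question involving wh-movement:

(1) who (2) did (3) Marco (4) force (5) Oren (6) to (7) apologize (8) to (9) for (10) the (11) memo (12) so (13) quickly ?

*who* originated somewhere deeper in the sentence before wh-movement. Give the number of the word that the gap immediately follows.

Before movement: Marco did force Oren to apologize to who for the memo so quickly.
'who' is the object of the preposition 'to'. Fronting leaves a gap immediately after 'to':
Who did Marco force Oren to apologize to ___ for the memo so quickly?
'to' is word 8.

8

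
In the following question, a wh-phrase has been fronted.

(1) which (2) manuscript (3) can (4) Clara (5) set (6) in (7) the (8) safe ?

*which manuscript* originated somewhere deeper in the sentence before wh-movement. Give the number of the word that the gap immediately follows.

5

Pre-movement form: Clara can set which manuscript in the safe.
'which manuscript' is the direct object of 'set'. Wh-movement fronts it, leaving a gap right after 'set':
Which manuscript can Clara set ___ in the safe?
'set' is word 5.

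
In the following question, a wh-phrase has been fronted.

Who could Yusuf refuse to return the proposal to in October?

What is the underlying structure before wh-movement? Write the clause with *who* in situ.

Yusuf could refuse to return the proposal to who in October.

The filler 'who' is interpreted as the object of the preposition 'to' (recipient of 'return'). It moves to the left edge, and the trace sits right after 'to':
Who could Yusuf refuse to return the proposal to ___ in October?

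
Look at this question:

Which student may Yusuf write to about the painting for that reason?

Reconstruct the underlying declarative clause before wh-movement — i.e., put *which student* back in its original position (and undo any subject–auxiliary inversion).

'which student' functions as the object of the preposition 'to'. It moves to the left edge, and the trace sits right after 'to':
Which student may Yusuf write to ___ about the painting for that reason?

Yusuf may write to which student about the painting for that reason.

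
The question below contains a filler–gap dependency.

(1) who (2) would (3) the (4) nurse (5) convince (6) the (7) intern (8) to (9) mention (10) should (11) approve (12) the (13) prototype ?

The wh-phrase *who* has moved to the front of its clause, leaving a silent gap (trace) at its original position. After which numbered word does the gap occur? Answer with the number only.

9

Before movement: The nurse would convince the intern to mention who should approve the prototype.
'who' is the subject of the clause embedded under 'mention'. Fronting leaves a gap immediately after 'mention':
Who would the nurse convince the intern to mention ___ should approve the prototype?
'mention' is word 9.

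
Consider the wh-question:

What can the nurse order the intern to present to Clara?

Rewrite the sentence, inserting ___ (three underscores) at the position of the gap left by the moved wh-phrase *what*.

In situ: The nurse can order the intern to present what to Clara.
'what' is the direct object of 'present'. The gap is right after 'present'.

What can the nurse order the intern to present ___ to Clara?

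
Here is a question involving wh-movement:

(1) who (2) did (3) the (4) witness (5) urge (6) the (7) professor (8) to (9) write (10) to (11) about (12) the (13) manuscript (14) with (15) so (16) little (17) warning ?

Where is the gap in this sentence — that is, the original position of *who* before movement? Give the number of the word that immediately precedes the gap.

Before movement: The witness did urge the professor to write to who about the manuscript with so little warning.
The filler 'who' is interpreted as the object of the preposition 'to'. Fronting leaves a gap immediately after 'to':
Who did the witness urge the professor to write to ___ about the manuscript with so little warning?
'to' is word 10.

10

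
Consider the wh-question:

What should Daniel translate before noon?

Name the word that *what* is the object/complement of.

translate

Underlying clause: Daniel should translate what before noon.
'what' is the direct object of 'translate'. Wh-movement fronts it, leaving a gap right after 'translate':
What should Daniel translate ___ before noon?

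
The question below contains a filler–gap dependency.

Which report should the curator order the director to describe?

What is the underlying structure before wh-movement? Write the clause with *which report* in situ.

'which report' is the direct object of 'describe'. Fronting leaves a gap immediately after 'describe':
Which report should the curator order the director to describe ___?

The curator should order the director to describe which report.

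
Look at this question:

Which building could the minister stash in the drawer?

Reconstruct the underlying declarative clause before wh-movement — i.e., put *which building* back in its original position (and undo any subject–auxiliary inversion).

The minister could stash which building in the drawer.

'which building' functions as the direct object of 'stash'. Fronting leaves a gap immediately after 'stash':
Which building could the minister stash ___ in the drawer?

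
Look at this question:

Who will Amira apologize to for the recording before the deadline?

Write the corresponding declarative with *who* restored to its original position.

Amira will apologize to who for the recording before the deadline.

'who' functions as the object of the preposition 'to'. Wh-movement fronts it, leaving a gap right after 'to':
Who will Amira apologize to ___ for the recording before the deadline?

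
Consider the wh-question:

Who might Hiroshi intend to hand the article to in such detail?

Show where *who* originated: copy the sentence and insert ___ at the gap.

Who might Hiroshi intend to hand the article to ___ in such detail?

Before movement: Hiroshi might intend to hand the article to who in such detail.
'who' functions as the object of the preposition 'to' (recipient of 'hand'). The gap is right after 'to'.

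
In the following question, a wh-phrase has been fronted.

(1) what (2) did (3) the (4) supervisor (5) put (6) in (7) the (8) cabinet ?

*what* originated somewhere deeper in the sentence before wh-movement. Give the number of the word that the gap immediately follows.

Before movement: The supervisor did put what in the cabinet.
'what' functions as the direct object of 'put'. It moves to the left edge, and the trace sits right after 'put':
What did the supervisor put ___ in the cabinet?
'put' is word 5.

5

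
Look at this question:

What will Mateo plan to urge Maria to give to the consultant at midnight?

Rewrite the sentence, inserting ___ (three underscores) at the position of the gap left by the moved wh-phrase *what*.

What will Mateo plan to urge Maria to give ___ to the consultant at midnight?

Before movement: Mateo will plan to urge Maria to give what to the consultant at midnight.
'what' is the direct object of 'give'. The gap is right after 'give'.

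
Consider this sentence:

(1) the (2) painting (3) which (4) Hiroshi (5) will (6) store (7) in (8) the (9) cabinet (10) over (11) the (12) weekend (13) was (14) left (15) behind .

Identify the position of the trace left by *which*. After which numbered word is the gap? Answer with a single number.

6

'which' functions as the direct object of 'store'. It moves to the left edge, and the trace sits right after 'store':
The painting which Hiroshi will store ___ in the cabinet over the weekend was left behind.
'store' is word 6.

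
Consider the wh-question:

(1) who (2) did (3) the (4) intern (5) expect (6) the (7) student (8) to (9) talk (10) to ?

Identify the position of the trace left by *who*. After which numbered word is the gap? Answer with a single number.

10

Underlying clause: The intern did expect the student to talk to who.
'who' is the object of the preposition 'to'. It moves to the left edge, and the trace sits right after 'to':
Who did the intern expect the student to talk to ___?
'to' is word 10.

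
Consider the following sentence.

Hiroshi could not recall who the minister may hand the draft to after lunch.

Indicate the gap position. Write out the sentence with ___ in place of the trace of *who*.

Hiroshi could not recall who the minister may hand the draft to ___ after lunch.

Before movement: The minister may hand the draft to who after lunch.
'who' functions as the object of the preposition 'to' (recipient of 'hand'). The gap is right after 'to'.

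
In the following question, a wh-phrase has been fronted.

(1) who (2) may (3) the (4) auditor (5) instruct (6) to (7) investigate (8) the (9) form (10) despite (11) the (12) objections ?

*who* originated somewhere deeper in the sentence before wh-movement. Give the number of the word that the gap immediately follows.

5

Underlying clause: The auditor may instruct who to investigate the form despite the objections.
The filler 'who' is interpreted as the direct object of 'instruct'. It moves to the left edge, and the trace sits right after 'instruct':
Who may the auditor instruct ___ to investigate the form despite the objections?
'instruct' is word 5.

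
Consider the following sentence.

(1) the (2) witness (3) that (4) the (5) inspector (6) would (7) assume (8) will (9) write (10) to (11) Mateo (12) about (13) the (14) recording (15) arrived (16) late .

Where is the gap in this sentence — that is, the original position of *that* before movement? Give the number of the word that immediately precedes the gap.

'that' functions as the subject of the clause embedded under 'assume'. It moves to the left edge, and the trace sits right after 'assume':
The witness that the inspector would assume ___ will write to Mateo about the recording arrived late.
'assume' is word 7.

7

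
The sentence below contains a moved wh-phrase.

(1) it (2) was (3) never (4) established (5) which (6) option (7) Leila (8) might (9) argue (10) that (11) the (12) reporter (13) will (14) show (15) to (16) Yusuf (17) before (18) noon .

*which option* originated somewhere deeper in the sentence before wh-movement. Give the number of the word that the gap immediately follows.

In situ: Leila might argue that the reporter will show which option to Yusuf before noon.
'which option' is the direct object of 'show'. Wh-movement fronts it, leaving a gap right after 'show':
It was never established which option Leila might argue that the reporter will show ___ to Yusuf before noon.
'show' is word 14.

14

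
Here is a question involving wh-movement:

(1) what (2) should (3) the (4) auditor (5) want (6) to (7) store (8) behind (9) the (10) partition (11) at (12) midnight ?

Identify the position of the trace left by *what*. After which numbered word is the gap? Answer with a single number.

7

In situ: The auditor should want to store what behind the partition at midnight.
'what' functions as the direct object of 'store'. It moves to the left edge, and the trace sits right after 'store':
What should the auditor want to store ___ behind the partition at midnight?
'store' is word 7.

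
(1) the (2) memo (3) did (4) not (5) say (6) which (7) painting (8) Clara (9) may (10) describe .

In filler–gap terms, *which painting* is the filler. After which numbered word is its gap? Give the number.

10

In situ: Clara may describe which painting.
'which painting' is the direct object of 'describe'. It moves to the left edge, and the trace sits right after 'describe':
The memo did not say which painting Clara may describe ___.
'describe' is word 10.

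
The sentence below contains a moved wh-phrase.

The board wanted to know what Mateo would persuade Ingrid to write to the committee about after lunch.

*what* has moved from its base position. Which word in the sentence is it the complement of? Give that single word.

Pre-movement form: Mateo would persuade Ingrid to write to the committee about what after lunch.
'what' functions as the object of the preposition 'about'. Fronting leaves a gap immediately after 'about':
The board wanted to know what Mateo would persuade Ingrid to write to the committee about ___ after lunch.

about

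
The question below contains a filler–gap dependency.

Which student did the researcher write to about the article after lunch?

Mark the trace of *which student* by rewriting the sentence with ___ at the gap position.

Pre-movement form: The researcher did write to which student about the article after lunch.
'which student' functions as the object of the preposition 'to'. The gap is right after 'to'.

Which student did the researcher write to ___ about the article after lunch?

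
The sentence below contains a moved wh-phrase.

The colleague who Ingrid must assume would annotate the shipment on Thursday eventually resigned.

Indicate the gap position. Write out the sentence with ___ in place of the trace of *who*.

'who' is the subject of the clause embedded under 'assume'. The gap is right after 'assume'.

The colleague who Ingrid must assume ___ would annotate the shipment on Thursday eventually resigned.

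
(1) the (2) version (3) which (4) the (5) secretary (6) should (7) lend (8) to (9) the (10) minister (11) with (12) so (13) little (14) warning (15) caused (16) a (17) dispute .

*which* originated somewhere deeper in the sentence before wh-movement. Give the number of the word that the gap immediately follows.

The filler 'which' is interpreted as the direct object of 'lend'. Fronting leaves a gap immediately after 'lend':
The version which the secretary should lend ___ to the minister with so little warning caused a dispute.
'lend' is word 7.

7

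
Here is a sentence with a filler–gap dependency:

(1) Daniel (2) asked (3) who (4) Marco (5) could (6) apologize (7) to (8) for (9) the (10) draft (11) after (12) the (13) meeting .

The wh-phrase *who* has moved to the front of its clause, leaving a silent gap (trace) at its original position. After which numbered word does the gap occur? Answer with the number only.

7

In situ: Marco could apologize to who for the draft after the meeting.
'who' is the object of the preposition 'to'. Wh-movement fronts it, leaving a gap right after 'to':
Daniel asked who Marco could apologize to ___ for the draft after the meeting.
'to' is word 7.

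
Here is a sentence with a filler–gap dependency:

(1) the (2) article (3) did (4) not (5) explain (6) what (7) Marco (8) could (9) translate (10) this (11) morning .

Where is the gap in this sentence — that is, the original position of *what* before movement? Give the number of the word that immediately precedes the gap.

Before movement: Marco could translate what this morning.
The filler 'what' is interpreted as the direct object of 'translate'. Fronting leaves a gap immediately after 'translate':
The article did not explain what Marco could translate ___ this morning.
'translate' is word 9.

9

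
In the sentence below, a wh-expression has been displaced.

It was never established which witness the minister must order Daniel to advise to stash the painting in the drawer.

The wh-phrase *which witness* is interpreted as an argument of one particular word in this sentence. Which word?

advise

In situ: The minister must order Daniel to advise which witness to stash the painting in the drawer.
'which witness' is the direct object of 'advise'. Fronting leaves a gap immediately after 'advise':
It was never established which witness the minister must order Daniel to advise ___ to stash the painting in the drawer.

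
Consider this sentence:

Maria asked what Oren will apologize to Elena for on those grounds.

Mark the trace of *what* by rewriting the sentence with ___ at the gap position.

Underlying clause: Oren will apologize to Elena for what on those grounds.
The filler 'what' is interpreted as the object of the preposition 'for'. The gap is right after 'for'.

Maria asked what Oren will apologize to Elena for ___ on those grounds.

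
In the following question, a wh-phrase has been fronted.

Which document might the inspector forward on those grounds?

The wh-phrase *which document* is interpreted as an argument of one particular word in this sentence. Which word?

forward

Before movement: The inspector might forward which document on those grounds.
'which document' functions as the direct object of 'forward'. Wh-movement fronts it, leaving a gap right after 'forward':
Which document might the inspector forward ___ on those grounds?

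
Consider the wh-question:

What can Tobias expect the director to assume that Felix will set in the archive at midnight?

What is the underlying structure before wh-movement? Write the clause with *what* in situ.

Tobias can expect the director to assume that Felix will set what in the archive at midnight.

The filler 'what' is interpreted as the direct object of 'set'. Wh-movement fronts it, leaving a gap right after 'set':
What can Tobias expect the director to assume that Felix will set ___ in the archive at midnight?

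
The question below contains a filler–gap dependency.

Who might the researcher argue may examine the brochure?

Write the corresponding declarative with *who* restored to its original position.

The researcher might argue who may examine the brochure.

The filler 'who' is interpreted as the subject of the clause embedded under 'argue'. Wh-movement fronts it, leaving a gap right after 'argue':
Who might the researcher argue ___ may examine the brochure?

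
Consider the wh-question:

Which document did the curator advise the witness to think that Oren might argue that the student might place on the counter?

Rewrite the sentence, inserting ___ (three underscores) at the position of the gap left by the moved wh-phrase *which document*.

Before movement: The curator did advise the witness to think that Oren might argue that the student might place which document on the counter.
'which document' is the direct object of 'place'. The gap is right after 'place'.

Which document did the curator advise the witness to think that Oren might argue that the student might place ___ on the counter?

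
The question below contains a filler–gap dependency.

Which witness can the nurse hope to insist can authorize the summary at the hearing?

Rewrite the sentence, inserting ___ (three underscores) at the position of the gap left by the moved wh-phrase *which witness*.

Which witness can the nurse hope to insist ___ can authorize the summary at the hearing?

Pre-movement form: The nurse can hope to insist which witness can authorize the summary at the hearing.
'which witness' functions as the subject of the clause embedded under 'insist'. The gap is right after 'insist'.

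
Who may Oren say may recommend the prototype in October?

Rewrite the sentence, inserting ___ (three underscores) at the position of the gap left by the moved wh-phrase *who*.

Who may Oren say ___ may recommend the prototype in October?

Pre-movement form: Oren may say who may recommend the prototype in October.
'who' is the subject of the clause embedded under 'say'. The gap is right after 'say'.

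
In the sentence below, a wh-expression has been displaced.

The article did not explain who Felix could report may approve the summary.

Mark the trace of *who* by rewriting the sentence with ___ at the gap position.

Before movement: Felix could report who may approve the summary.
'who' functions as the subject of the clause embedded under 'report'. The gap is right after 'report'.

The article did not explain who Felix could report ___ may approve the summary.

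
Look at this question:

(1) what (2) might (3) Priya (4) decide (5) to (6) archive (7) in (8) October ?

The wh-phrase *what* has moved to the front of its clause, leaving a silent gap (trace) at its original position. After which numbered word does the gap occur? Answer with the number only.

Pre-movement form: Priya might decide to archive what in October.
The filler 'what' is interpreted as the direct object of 'archive'. Fronting leaves a gap immediately after 'archive':
What might Priya decide to archive ___ in October?
'archive' is word 6.

6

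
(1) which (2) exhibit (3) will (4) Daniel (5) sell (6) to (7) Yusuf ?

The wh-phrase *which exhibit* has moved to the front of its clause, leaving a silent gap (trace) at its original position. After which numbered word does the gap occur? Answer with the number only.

Pre-movement form: Daniel will sell which exhibit to Yusuf.
'which exhibit' functions as the direct object of 'sell'. Fronting leaves a gap immediately after 'sell':
Which exhibit will Daniel sell ___ to Yusuf?
'sell' is word 5.

5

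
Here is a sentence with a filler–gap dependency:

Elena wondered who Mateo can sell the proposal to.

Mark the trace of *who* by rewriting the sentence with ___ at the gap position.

Underlying clause: Mateo can sell the proposal to who.
'who' functions as the object of the preposition 'to' (recipient of 'sell'). The gap is right after 'to'.

Elena wondered who Mateo can sell the proposal to ___.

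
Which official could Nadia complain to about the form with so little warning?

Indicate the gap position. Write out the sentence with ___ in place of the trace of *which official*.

Which official could Nadia complain to ___ about the form with so little warning?

In situ: Nadia could complain to which official about the form with so little warning.
'which official' is the object of the preposition 'to'. The gap is right after 'to'.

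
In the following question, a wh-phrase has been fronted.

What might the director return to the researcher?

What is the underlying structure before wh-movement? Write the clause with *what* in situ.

The director might return what to the researcher.

The filler 'what' is interpreted as the direct object of 'return'. It moves to the left edge, and the trace sits right after 'return':
What might the director return ___ to the researcher?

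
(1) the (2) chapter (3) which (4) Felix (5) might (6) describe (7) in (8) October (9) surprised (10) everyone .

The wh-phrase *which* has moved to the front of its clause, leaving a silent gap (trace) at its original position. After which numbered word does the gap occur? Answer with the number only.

'which' functions as the direct object of 'describe'. It moves to the left edge, and the trace sits right after 'describe':
The chapter which Felix might describe ___ in October surprised everyone.
'describe' is word 6.

6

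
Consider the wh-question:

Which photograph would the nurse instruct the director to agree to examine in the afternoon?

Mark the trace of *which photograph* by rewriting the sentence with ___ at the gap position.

Before movement: The nurse would instruct the director to agree to examine which photograph in the afternoon.
'which photograph' functions as the direct object of 'examine'. The gap is right after 'examine'.

Which photograph would the nurse instruct the director to agree to examine ___ in the afternoon?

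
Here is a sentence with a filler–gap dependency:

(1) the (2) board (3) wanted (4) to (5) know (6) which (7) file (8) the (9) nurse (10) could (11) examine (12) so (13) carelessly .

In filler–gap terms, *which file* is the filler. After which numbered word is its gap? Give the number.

In situ: The nurse could examine which file so carelessly.
'which file' is the direct object of 'examine'. Wh-movement fronts it, leaving a gap right after 'examine':
The board wanted to know which file the nurse could examine ___ so carelessly.
'examine' is word 11.

11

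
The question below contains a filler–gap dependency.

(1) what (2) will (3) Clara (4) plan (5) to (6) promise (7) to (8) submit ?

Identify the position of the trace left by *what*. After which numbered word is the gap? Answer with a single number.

In situ: Clara will plan to promise to submit what.
'what' is the direct object of 'submit'. It moves to the left edge, and the trace sits right after 'submit':
What will Clara plan to promise to submit ___?
'submit' is word 8.

8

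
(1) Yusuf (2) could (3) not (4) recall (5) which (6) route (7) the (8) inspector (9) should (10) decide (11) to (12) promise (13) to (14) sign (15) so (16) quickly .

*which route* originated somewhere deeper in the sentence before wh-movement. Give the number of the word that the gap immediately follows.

14

Underlying clause: The inspector should decide to promise to sign which route so quickly.
'which route' functions as the direct object of 'sign'. Fronting leaves a gap immediately after 'sign':
Yusuf could not recall which route the inspector should decide to promise to sign ___ so quickly.
'sign' is word 14.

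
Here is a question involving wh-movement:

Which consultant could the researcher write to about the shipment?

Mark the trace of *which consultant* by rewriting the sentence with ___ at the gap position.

Which consultant could the researcher write to ___ about the shipment?

Before movement: The researcher could write to which consultant about the shipment.
'which consultant' functions as the object of the preposition 'to'. The gap is right after 'to'.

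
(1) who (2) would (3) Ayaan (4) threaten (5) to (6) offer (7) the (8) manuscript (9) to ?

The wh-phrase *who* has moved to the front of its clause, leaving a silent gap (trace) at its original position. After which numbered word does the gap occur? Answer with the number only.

In situ: Ayaan would threaten to offer the manuscript to who.
'who' functions as the object of the preposition 'to' (recipient of 'offer'). Fronting leaves a gap immediately after 'to':
Who would Ayaan threaten to offer the manuscript to ___?
'to' is word 9.

9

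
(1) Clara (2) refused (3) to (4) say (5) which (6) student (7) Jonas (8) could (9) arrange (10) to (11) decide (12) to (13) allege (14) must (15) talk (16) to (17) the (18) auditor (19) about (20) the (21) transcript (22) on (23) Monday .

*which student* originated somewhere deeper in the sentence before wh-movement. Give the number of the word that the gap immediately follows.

13

Pre-movement form: Jonas could arrange to decide to allege which student must talk to the auditor about the transcript on Monday.
'which student' functions as the subject of the clause embedded under 'allege'. Fronting leaves a gap immediately after 'allege':
Clara refused to say which student Jonas could arrange to decide to allege ___ must talk to the auditor about the transcript on Monday.
'allege' is word 13.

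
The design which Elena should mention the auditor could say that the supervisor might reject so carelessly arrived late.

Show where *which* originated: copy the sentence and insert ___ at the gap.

The filler 'which' is interpreted as the direct object of 'reject'. The gap is right after 'reject'.

The design which Elena should mention the auditor could say that the supervisor might reject ___ so carelessly arrived late.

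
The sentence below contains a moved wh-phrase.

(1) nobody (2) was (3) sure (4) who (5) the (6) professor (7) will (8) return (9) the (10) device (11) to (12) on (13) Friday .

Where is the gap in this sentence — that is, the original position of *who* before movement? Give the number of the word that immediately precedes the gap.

Before movement: The professor will return the device to who on Friday.
'who' is the object of the preposition 'to' (recipient of 'return'). It moves to the left edge, and the trace sits right after 'to':
Nobody was sure who the professor will return the device to ___ on Friday.
'to' is word 11.

11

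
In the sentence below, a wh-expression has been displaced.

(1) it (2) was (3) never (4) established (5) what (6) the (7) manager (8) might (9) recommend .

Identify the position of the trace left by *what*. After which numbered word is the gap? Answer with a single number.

9

Underlying clause: The manager might recommend what.
The filler 'what' is interpreted as the direct object of 'recommend'. Fronting leaves a gap immediately after 'recommend':
It was never established what the manager might recommend ___.
'recommend' is word 9.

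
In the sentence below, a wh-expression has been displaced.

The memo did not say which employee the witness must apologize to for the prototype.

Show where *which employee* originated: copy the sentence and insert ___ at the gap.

Underlying clause: The witness must apologize to which employee for the prototype.
The filler 'which employee' is interpreted as the object of the preposition 'to'. The gap is right after 'to'.

The memo did not say which employee the witness must apologize to ___ for the prototype.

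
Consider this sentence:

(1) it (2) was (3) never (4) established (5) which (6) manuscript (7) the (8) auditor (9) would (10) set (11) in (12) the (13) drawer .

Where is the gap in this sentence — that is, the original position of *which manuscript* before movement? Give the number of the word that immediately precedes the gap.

10

In situ: The auditor would set which manuscript in the drawer.
'which manuscript' is the direct object of 'set'. Fronting leaves a gap immediately after 'set':
It was never established which manuscript the auditor would set ___ in the drawer.
'set' is word 10.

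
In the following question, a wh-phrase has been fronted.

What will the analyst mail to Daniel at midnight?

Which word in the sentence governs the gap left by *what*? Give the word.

mail

Underlying clause: The analyst will mail what to Daniel at midnight.
The filler 'what' is interpreted as the direct object of 'mail'. Wh-movement fronts it, leaving a gap right after 'mail':
What will the analyst mail ___ to Daniel at midnight?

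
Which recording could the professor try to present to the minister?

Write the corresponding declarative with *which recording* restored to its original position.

The professor could try to present which recording to the minister.

The filler 'which recording' is interpreted as the direct object of 'present'. It moves to the left edge, and the trace sits right after 'present':
Which recording could the professor try to present ___ to the minister?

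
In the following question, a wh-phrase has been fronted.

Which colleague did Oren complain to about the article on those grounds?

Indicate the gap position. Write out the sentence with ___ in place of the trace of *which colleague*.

Pre-movement form: Oren did complain to which colleague about the article on those grounds.
The filler 'which colleague' is interpreted as the object of the preposition 'to'. The gap is right after 'to'.

Which colleague did Oren complain to ___ about the article on those grounds?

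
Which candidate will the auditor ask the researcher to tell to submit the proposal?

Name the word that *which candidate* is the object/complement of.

Pre-movement form: The auditor will ask the researcher to tell which candidate to submit the proposal.
'which candidate' is the direct object of 'tell'. Fronting leaves a gap immediately after 'tell':
Which candidate will the auditor ask the researcher to tell ___ to submit the proposal?

tell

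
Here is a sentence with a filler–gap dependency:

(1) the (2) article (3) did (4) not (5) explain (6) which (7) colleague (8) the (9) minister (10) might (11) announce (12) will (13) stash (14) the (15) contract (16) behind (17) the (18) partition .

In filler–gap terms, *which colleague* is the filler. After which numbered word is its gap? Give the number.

11

Underlying clause: The minister might announce which colleague will stash the contract behind the partition.
The filler 'which colleague' is interpreted as the subject of the clause embedded under 'announce'. Fronting leaves a gap immediately after 'announce':
The article did not explain which colleague the minister might announce ___ will stash the contract behind the partition.
'announce' is word 11.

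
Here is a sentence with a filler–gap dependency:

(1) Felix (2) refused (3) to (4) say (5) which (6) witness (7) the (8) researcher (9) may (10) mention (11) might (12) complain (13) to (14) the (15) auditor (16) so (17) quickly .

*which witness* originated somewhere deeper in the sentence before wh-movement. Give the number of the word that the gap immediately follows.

In situ: The researcher may mention which witness might complain to the auditor so quickly.
'which witness' is the subject of the clause embedded under 'mention'. It moves to the left edge, and the trace sits right after 'mention':
Felix refused to say which witness the researcher may mention ___ might complain to the auditor so quickly.
'mention' is word 10.

10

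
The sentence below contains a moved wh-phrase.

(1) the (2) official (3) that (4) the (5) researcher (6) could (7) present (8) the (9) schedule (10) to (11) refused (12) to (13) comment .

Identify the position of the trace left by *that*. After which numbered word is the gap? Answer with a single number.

The filler 'that' is interpreted as the object of the preposition 'to' (recipient of 'present'). Wh-movement fronts it, leaving a gap right after 'to':
The official that the researcher could present the schedule to ___ refused to comment.
'to' is word 10.

10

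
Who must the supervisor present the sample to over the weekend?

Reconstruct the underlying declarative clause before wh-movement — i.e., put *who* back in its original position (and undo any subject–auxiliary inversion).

'who' is the object of the preposition 'to' (recipient of 'present'). Wh-movement fronts it, leaving a gap right after 'to':
Who must the supervisor present the sample to ___ over the weekend?

The supervisor must present the sample to who over the weekend.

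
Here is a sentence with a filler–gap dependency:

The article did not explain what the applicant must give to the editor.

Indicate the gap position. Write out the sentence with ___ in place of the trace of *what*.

Underlying clause: The applicant must give what to the editor.
The filler 'what' is interpreted as the direct object of 'give'. The gap is right after 'give'.

The article did not explain what the applicant must give ___ to the editor.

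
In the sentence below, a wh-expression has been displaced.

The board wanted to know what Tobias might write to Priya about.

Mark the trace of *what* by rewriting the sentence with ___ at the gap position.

Before movement: Tobias might write to Priya about what.
'what' is the object of the preposition 'about'. The gap is right after 'about'.

The board wanted to know what Tobias might write to Priya about ___.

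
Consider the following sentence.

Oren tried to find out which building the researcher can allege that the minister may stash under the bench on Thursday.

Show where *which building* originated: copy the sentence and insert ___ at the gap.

In situ: The researcher can allege that the minister may stash which building under the bench on Thursday.
'which building' is the direct object of 'stash'. The gap is right after 'stash'.

Oren tried to find out which building the researcher can allege that the minister may stash ___ under the bench on Thursday.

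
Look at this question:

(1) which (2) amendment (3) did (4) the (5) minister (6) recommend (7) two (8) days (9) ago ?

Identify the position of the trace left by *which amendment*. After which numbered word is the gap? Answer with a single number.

In situ: The minister did recommend which amendment two days ago.
'which amendment' is the direct object of 'recommend'. Fronting leaves a gap immediately after 'recommend':
Which amendment did the minister recommend ___ two days ago?
'recommend' is word 6.

6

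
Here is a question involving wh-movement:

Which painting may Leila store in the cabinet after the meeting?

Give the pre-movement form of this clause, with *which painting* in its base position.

'which painting' is the direct object of 'store'. Wh-movement fronts it, leaving a gap right after 'store':
Which painting may Leila store ___ in the cabinet after the meeting?

Leila may store which painting in the cabinet after the meeting.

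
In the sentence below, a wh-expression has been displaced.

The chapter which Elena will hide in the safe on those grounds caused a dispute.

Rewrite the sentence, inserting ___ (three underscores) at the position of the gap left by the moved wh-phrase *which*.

The chapter which Elena will hide ___ in the safe on those grounds caused a dispute.

'which' is the direct object of 'hide'. The gap is right after 'hide'.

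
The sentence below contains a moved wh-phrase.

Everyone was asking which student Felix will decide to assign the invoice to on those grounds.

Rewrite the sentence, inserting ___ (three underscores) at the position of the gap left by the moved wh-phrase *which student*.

Everyone was asking which student Felix will decide to assign the invoice to ___ on those grounds.

Pre-movement form: Felix will decide to assign the invoice to which student on those grounds.
'which student' functions as the object of the preposition 'to' (recipient of 'assign'). The gap is right after 'to'.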